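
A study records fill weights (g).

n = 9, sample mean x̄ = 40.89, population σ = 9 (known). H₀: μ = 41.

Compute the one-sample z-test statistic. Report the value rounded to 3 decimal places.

test statistic = -0.037

SE = σ/√n = 9/√9 = 3.0000
z = (x̄−μ₀)/SE = (40.89−41)/3.0000 = -0.0367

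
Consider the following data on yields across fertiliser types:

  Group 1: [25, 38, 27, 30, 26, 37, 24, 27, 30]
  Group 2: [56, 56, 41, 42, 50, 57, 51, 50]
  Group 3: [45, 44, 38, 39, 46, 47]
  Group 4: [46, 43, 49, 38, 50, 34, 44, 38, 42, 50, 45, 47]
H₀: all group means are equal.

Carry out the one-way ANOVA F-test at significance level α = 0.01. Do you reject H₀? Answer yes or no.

reject H₀: yes

Group means [29.33, 50.38, 43.17, 43.83], grand mean 41.486
SSB = Σnᵢ(x̄ᵢ−x̄)² = 2044.368; SSW = ΣΣ(x−x̄ᵢ)² = 828.375
MSB = 2044.368/3 = 681.4560; MSW = 828.375/31 = 26.7218
F = MSB/MSW = 25.5019
df = (3, 31)
p-value (upper-tail) = 0.00000
At α=0.01: p < α → reject H₀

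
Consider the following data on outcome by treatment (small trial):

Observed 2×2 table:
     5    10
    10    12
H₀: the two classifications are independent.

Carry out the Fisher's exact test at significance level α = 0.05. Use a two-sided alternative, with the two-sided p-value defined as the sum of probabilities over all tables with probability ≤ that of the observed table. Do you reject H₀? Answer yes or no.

reject H₀: no

Margins: r₁=15, r₂=22, c₁=15, c₂=22, n=37
p_obs = C(15,5)·C(22,10)/C(37,15); sum pmf over tables with pmf ≤ p_obs
p-value (two-sided) = 0.51439
At α=0.05: p ≥ α → fail to reject H₀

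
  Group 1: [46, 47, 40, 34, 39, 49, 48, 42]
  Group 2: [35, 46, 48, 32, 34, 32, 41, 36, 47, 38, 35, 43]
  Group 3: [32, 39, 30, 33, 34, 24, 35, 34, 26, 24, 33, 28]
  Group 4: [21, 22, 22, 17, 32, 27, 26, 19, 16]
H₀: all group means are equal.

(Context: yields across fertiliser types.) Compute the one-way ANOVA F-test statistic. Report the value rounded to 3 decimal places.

Group means [43.12, 38.92, 31.00, 22.44], grand mean 33.805
SSB = Σnᵢ(x̄ᵢ−x̄)² = 2264.425; SSW = ΣΣ(x−x̄ᵢ)² = 1022.014
MSB = 2264.425/3 = 754.8084; MSW = 1022.014/37 = 27.6220
F = MSB/MSW = 27.3264
df = (3, 37)

test statistic = 27.326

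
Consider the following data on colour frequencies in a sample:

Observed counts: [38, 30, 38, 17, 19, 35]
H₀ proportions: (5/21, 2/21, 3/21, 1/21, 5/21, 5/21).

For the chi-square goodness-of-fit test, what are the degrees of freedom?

degrees of freedom = 5

df = k − 1 = 6 − 1 = 5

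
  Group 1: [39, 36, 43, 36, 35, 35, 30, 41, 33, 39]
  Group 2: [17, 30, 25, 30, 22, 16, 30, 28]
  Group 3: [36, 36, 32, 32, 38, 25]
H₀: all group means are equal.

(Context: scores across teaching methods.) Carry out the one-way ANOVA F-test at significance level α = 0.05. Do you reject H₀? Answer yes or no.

reject H₀: yes

Group means [36.70, 24.75, 33.17], grand mean 31.833
SSB = Σnᵢ(x̄ᵢ−x̄)² = 648.900; SSW = ΣΣ(x−x̄ᵢ)² = 480.433
MSB = 648.900/2 = 324.4500; MSW = 480.433/21 = 22.8778
F = MSB/MSW = 14.1819
df = (2, 21)
p-value (upper-tail) = 0.00013
At α=0.05: p < α → reject H₀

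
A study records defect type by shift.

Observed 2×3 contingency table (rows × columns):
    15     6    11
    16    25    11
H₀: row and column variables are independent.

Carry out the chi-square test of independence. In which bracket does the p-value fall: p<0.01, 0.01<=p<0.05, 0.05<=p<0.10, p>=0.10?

Row totals [32, 52], col totals [31, 31, 22], n=84
χ² = (15−11.81)²/11.81 + (6−11.81)²/11.81 + (11−8.38)²/8.38 + (16−19.19)²/19.19 + (25−19.19)²/19.19 + (11−13.62)²/13.62 = 7.3311
df = 2
p-value (upper-tail) = 0.02559
→ bracket: 0.01<=p<0.05

p-value bracket: 0.01<=p<0.05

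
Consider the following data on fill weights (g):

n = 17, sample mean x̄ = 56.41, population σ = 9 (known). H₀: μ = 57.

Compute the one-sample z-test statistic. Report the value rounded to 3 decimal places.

test statistic = -0.270

SE = σ/√n = 9/√17 = 2.1828
z = (x̄−μ₀)/SE = (56.41−57)/2.1828 = -0.2703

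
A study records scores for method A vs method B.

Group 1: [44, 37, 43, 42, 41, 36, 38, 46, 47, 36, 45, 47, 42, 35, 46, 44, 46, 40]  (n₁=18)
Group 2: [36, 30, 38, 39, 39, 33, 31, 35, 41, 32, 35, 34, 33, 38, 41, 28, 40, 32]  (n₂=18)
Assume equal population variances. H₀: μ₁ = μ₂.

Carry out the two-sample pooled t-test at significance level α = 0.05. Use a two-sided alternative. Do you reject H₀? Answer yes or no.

x̄₁=41.944, s₁=4.080, n₁=18
x̄₂=35.278, s₂=3.938, n₂=18
s_p² = [17·4.080² + 17·3.938²]/34 = 16.0752
SE = √(s_p²·(1/18+1/18)) = 1.3365
t = (41.944−35.278)/1.3365 = 4.9883
df = 34
p-value (two-sided) = 0.00002
At α=0.05: p < α → reject H₀

reject H₀: yes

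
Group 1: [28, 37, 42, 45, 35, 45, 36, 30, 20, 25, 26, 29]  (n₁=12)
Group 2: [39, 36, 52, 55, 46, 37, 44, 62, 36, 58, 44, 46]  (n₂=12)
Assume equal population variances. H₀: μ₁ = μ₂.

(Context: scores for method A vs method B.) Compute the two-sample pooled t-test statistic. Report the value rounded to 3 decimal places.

test statistic = -3.777

x̄₁=33.167, s₁=8.145, n₁=12
x̄₂=46.250, s₂=8.812, n₂=12
s_p² = [11·8.145² + 11·8.812²]/22 = 71.9962
SE = √(s_p²·(1/12+1/12)) = 3.4640
t = (33.167−46.250)/3.4640 = -3.7769
df = 22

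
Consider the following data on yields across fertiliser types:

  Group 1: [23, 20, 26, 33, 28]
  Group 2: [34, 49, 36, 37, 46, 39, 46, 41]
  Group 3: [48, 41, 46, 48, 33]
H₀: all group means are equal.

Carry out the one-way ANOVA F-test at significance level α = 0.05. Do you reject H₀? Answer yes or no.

reject H₀: yes

Group means [26.00, 41.00, 43.20], grand mean 37.444
SSB = Σnᵢ(x̄ᵢ−x̄)² = 921.644; SSW = ΣΣ(x−x̄ᵢ)² = 468.800
MSB = 921.644/2 = 460.8222; MSW = 468.800/15 = 31.2533
F = MSB/MSW = 14.7447
df = (2, 15)
p-value (upper-tail) = 0.00029
At α=0.05: p < α → reject H₀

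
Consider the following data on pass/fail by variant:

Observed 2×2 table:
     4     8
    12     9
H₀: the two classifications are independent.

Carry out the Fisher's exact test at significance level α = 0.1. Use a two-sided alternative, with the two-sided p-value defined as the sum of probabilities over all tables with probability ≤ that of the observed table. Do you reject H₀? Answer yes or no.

Margins: r₁=12, r₂=21, c₁=16, c₂=17, n=33
p_obs = C(12,4)·C(21,12)/C(33,16); sum pmf over tables with pmf ≤ p_obs
p-value (two-sided) = 0.28175
At α=0.1: p ≥ α → fail to reject H₀

reject H₀: no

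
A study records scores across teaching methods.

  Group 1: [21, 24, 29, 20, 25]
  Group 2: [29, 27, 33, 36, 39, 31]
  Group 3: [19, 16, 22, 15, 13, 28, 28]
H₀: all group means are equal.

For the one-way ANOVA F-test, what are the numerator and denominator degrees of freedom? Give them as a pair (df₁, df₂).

k = 3 groups, N = 18 total
df = (k−1, N−k) = (3−1, 18−3) = (2, 15)

degrees of freedom = [2, 15]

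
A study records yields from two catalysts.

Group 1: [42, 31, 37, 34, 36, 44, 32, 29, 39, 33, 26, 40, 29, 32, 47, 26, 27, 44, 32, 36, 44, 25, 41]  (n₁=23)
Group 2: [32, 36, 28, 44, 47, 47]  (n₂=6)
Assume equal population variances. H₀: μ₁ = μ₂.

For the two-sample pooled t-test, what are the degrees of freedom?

df = n₁ + n₂ − 2 = 23 + 6 − 2 = 27

degrees of freedom = 27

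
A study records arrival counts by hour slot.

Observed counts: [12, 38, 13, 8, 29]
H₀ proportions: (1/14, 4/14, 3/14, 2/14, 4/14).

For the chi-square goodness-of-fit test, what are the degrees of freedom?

degrees of freedom = 4

df = k − 1 = 5 − 1 = 4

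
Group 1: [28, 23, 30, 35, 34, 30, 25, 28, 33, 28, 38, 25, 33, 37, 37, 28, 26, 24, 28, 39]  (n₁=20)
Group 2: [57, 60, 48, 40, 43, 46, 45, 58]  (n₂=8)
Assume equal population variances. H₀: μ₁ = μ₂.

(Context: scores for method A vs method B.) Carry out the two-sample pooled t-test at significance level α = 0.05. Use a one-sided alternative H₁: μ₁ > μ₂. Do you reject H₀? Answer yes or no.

x̄₁=30.450, s₁=4.968, n₁=20
x̄₂=49.625, s₂=7.615, n₂=8
s_p² = [19·4.968² + 7·7.615²]/26 = 33.6471
SE = √(s_p²·(1/20+1/8)) = 2.4266
t = (30.450−49.625)/2.4266 = -7.9021
df = 26
p-value (one-sided, H₁ greater) = 1.00000
At α=0.05: p ≥ α → fail to reject H₀

reject H₀: no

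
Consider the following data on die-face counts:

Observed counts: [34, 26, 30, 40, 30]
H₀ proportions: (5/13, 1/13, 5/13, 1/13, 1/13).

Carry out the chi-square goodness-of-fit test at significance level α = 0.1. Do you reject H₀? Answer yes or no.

reject H₀: yes

n = 160; E_i = n·p_i = [61.54, 12.31, 61.54, 12.31, 12.31]
χ² = (34−61.54)²/61.54 + (26−12.31)²/12.31 + (30−61.54)²/61.54 + (40−12.31)²/12.31 + (30−12.31)²/12.31 = 131.4600
df = 4
p-value (upper-tail) = 0.00000
At α=0.1: p < α → reject H₀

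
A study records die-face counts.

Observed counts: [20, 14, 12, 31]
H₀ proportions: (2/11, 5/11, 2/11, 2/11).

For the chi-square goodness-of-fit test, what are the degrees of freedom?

degrees of freedom = 3

df = k − 1 = 4 − 1 = 3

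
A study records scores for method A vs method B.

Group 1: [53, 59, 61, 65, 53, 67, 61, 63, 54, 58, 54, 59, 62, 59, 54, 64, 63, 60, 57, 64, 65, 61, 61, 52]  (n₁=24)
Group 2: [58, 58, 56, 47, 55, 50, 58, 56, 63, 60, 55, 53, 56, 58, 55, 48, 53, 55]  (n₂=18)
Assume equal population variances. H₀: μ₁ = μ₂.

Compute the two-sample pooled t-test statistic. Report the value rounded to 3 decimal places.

test statistic = 3.286

x̄₁=59.542, s₁=4.364, n₁=24
x̄₂=55.222, s₂=4.008, n₂=18
s_p² = [23·4.364² + 17·4.008²]/40 = 17.7767
SE = √(s_p²·(1/24+1/18)) = 1.3146
t = (59.542−55.222)/1.3146 = 3.2856
df = 40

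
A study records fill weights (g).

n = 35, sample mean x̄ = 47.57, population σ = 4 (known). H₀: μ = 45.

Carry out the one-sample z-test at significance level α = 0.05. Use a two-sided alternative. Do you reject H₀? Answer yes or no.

SE = σ/√n = 4/√35 = 0.6761
z = (x̄−μ₀)/SE = (47.57−45)/0.6761 = 3.8011
p-value (two-sided) = 0.00014
At α=0.05: p < α → reject H₀

reject H₀: yes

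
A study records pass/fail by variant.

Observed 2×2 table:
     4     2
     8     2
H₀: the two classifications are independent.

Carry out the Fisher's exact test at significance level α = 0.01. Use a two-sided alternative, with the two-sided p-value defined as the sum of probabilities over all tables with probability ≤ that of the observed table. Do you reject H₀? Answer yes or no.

Margins: r₁=6, r₂=10, c₁=12, c₂=4, n=16
p_obs = C(6,4)·C(10,8)/C(16,12); sum pmf over tables with pmf ≤ p_obs
p-value (two-sided) = 0.60440
At α=0.01: p ≥ α → fail to reject H₀

reject H₀: no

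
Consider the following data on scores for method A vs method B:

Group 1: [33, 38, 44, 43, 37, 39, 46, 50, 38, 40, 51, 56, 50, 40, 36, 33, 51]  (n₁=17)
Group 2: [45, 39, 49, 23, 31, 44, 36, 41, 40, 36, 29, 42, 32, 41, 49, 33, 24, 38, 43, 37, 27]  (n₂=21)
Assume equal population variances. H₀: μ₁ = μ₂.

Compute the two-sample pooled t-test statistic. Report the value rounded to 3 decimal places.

x̄₁=42.647, s₁=6.946, n₁=17
x̄₂=37.095, s₂=7.469, n₂=21
s_p² = [16·6.946² + 20·7.469²]/36 = 52.4359
SE = √(s_p²·(1/17+1/21)) = 2.3625
t = (42.647−37.095)/2.3625 = 2.3500
df = 36

test statistic = 2.350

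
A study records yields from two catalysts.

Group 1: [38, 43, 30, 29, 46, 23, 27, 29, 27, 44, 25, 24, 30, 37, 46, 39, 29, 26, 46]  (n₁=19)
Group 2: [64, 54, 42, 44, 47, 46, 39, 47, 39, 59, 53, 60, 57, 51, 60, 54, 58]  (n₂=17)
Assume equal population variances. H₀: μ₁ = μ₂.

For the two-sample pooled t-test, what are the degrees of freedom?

df = n₁ + n₂ − 2 = 19 + 17 − 2 = 34

degrees of freedom = 34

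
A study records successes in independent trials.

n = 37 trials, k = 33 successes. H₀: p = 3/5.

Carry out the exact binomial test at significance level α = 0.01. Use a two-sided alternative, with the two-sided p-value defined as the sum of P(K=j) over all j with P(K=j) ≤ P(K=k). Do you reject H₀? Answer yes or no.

Exact binomial: n=37, k=33, p₀=3/5=0.6000
P(X=j) = C(n,j)·p₀^j·(1−p₀)^(n−j); p = Σ P(X=j) over j with P(X=j) ≤ P(X=33)
p-value (two-sided) = 0.00015
At α=0.01: p < α → reject H₀

reject H₀: yes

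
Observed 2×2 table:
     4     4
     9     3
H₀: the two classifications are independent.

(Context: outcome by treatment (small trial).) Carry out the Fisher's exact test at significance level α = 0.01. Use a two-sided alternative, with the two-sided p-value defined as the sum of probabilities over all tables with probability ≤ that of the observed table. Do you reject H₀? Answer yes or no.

Margins: r₁=8, r₂=12, c₁=13, c₂=7, n=20
p_obs = C(8,4)·C(12,9)/C(20,13); sum pmf over tables with pmf ≤ p_obs
p-value (two-sided) = 0.35635
At α=0.01: p ≥ α → fail to reject H₀

reject H₀: no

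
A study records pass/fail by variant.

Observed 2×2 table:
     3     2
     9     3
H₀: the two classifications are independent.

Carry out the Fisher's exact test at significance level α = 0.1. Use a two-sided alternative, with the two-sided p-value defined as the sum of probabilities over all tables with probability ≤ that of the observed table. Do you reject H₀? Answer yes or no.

Margins: r₁=5, r₂=12, c₁=12, c₂=5, n=17
p_obs = C(5,3)·C(12,9)/C(17,12); sum pmf over tables with pmf ≤ p_obs
p-value (two-sided) = 0.60003
At α=0.1: p ≥ α → fail to reject H₀

reject H₀: no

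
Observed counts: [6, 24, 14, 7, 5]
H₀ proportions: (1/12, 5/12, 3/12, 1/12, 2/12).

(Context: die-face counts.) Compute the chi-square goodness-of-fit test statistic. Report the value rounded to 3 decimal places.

n = 56; E_i = n·p_i = [4.67, 23.33, 14.00, 4.67, 9.33]
χ² = (6−4.67)²/4.67 + (24−23.33)²/23.33 + (14−14.00)²/14.00 + (7−4.67)²/4.67 + (5−9.33)²/9.33 = 3.5786
df = 4

test statistic = 3.579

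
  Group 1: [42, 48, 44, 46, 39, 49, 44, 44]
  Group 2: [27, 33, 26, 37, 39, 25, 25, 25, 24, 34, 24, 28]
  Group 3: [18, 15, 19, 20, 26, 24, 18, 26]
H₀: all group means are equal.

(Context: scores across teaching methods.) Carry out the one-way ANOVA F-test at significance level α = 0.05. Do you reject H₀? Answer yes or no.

reject H₀: yes

Group means [44.50, 28.92, 20.75], grand mean 31.036
SSB = Σnᵢ(x̄ᵢ−x̄)² = 2350.548; SSW = ΣΣ(x−x̄ᵢ)² = 506.417
MSB = 2350.548/2 = 1175.2738; MSW = 506.417/25 = 20.2567
F = MSB/MSW = 58.0191
df = (2, 25)
p-value (upper-tail) = 0.00000
At α=0.05: p < α → reject H₀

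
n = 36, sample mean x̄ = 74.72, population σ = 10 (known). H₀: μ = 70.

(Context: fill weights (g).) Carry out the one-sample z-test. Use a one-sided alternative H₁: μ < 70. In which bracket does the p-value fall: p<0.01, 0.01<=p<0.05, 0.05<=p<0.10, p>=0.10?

p-value bracket: p>=0.10

SE = σ/√n = 10/√36 = 1.6667
z = (x̄−μ₀)/SE = (74.72−70)/1.6667 = 2.8320
p-value (one-sided, H₁ less) = 0.99769
→ bracket: p>=0.10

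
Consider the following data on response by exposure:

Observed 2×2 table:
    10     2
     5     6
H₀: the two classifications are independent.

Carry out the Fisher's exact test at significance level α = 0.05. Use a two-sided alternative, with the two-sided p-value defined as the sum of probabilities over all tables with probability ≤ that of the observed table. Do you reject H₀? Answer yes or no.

reject H₀: no

Margins: r₁=12, r₂=11, c₁=15, c₂=8, n=23
p_obs = C(12,10)·C(11,5)/C(23,15); sum pmf over tables with pmf ≤ p_obs
p-value (two-sided) = 0.08938
At α=0.05: p ≥ α → fail to reject H₀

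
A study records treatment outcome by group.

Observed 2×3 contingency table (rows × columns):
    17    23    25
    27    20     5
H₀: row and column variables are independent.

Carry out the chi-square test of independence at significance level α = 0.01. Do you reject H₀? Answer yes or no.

Row totals [65, 52], col totals [44, 43, 30], n=117
χ² = (17−24.44)²/24.44 + (23−23.89)²/23.89 + (25−16.67)²/16.67 + (27−19.56)²/19.56 + (20−19.11)²/19.11 + (5−13.33)²/13.33 = 14.5506
df = 2
p-value (upper-tail) = 0.00069
At α=0.01: p < α → reject H₀

reject H₀: yes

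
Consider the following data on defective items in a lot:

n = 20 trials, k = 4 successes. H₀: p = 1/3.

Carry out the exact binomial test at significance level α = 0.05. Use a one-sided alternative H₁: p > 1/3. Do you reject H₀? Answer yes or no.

Exact binomial: n=20, k=4, p₀=1/3=0.3333
P(X≥4) from Σ C(n,i)·p₀^i·(1−p₀)^(n−i)
p-value (one-sided, H₁ greater) = 0.93955
At α=0.05: p ≥ α → fail to reject H₀

reject H₀: no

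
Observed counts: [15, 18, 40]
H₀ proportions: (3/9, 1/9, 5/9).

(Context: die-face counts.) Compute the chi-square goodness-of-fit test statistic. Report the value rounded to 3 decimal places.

n = 73; E_i = n·p_i = [24.33, 8.11, 40.56]
χ² = (15−24.33)²/24.33 + (18−8.11)²/8.11 + (40−40.56)²/40.56 = 15.6438
df = 2

test statistic = 15.644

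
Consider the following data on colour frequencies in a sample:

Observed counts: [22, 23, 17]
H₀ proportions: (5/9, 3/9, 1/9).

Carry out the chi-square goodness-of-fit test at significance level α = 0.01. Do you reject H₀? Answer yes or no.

n = 62; E_i = n·p_i = [34.44, 20.67, 6.89]
χ² = (22−34.44)²/34.44 + (23−20.67)²/20.67 + (17−6.89)²/6.89 = 19.6000
df = 2
p-value (upper-tail) = 0.00006
At α=0.01: p < α → reject H₀

reject H₀: yes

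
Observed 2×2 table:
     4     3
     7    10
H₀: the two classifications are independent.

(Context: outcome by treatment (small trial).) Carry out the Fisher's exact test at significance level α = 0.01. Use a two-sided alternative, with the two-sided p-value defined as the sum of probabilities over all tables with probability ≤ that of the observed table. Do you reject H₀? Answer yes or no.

reject H₀: no

Margins: r₁=7, r₂=17, c₁=11, c₂=13, n=24
p_obs = C(7,4)·C(17,7)/C(24,11); sum pmf over tables with pmf ≤ p_obs
p-value (two-sided) = 0.65913
At α=0.01: p ≥ α → fail to reject H₀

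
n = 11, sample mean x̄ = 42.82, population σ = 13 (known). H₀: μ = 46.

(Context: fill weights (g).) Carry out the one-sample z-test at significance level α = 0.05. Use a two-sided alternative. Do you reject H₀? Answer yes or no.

SE = σ/√n = 13/√11 = 3.9196
z = (x̄−μ₀)/SE = (42.82−46)/3.9196 = -0.8113
p-value (two-sided) = 0.41719
At α=0.05: p ≥ α → fail to reject H₀

reject H₀: no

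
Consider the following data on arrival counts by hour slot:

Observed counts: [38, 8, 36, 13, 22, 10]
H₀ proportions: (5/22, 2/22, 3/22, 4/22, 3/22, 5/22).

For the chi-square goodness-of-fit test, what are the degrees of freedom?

df = k − 1 = 6 − 1 = 5

degrees of freedom = 5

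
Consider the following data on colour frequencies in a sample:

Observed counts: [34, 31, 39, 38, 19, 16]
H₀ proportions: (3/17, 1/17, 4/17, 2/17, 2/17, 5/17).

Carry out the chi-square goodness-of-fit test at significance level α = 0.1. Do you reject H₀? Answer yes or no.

n = 177; E_i = n·p_i = [31.24, 10.41, 41.65, 20.82, 20.82, 52.06]
χ² = (34−31.24)²/31.24 + (31−10.41)²/10.41 + (39−41.65)²/41.65 + (38−20.82)²/20.82 + (19−20.82)²/20.82 + (16−52.06)²/52.06 = 80.4283
df = 5
p-value (upper-tail) = 0.00000
At α=0.1: p < α → reject H₀

reject H₀: yes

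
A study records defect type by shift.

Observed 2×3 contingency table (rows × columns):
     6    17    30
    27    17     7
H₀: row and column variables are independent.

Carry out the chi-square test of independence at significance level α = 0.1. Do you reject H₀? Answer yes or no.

Row totals [53, 51], col totals [33, 34, 37], n=104
χ² = (6−16.82)²/16.82 + (17−17.33)²/17.33 + (30−18.86)²/18.86 + (27−16.18)²/16.18 + (17−16.67)²/16.67 + (7−18.14)²/18.14 = 27.6327
df = 2
p-value (upper-tail) = 0.00000
At α=0.1: p < α → reject H₀

reject H₀: yes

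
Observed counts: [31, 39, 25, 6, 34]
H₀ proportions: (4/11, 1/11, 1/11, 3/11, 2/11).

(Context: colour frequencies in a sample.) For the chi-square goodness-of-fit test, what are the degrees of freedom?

degrees of freedom = 4

df = k − 1 = 5 − 1 = 4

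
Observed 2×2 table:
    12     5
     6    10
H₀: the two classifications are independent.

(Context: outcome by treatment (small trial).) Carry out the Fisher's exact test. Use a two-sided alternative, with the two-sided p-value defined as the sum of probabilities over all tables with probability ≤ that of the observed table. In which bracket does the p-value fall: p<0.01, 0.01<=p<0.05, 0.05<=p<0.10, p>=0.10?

Margins: r₁=17, r₂=16, c₁=18, c₂=15, n=33
p_obs = C(17,12)·C(16,6)/C(33,18); sum pmf over tables with pmf ≤ p_obs
p-value (two-sided) = 0.08441
→ bracket: 0.05<=p<0.10

p-value bracket: 0.05<=p<0.10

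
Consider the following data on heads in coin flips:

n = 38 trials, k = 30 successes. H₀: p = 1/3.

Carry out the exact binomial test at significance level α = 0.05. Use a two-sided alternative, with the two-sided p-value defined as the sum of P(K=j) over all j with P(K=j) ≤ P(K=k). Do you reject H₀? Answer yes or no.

reject H₀: yes

Exact binomial: n=38, k=30, p₀=1/3=0.3333
P(X=j) = C(n,j)·p₀^j·(1−p₀)^(n−j); p = Σ P(X=j) over j with P(X=j) ≤ P(X=30)
p-value (two-sided) = 0.00000
At α=0.05: p < α → reject H₀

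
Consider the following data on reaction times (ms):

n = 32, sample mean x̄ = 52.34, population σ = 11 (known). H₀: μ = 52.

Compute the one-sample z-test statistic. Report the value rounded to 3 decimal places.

SE = σ/√n = 11/√32 = 1.9445
z = (x̄−μ₀)/SE = (52.34−52)/1.9445 = 0.1748

test statistic = 0.175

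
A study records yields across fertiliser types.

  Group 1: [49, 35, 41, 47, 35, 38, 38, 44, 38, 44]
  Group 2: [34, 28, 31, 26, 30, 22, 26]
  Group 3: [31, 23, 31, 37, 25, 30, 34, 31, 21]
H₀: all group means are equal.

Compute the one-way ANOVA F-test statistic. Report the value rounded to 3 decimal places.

Group means [40.90, 28.14, 29.22], grand mean 33.423
SSB = Σnᵢ(x̄ᵢ−x̄)² = 913.033; SSW = ΣΣ(x−x̄ᵢ)² = 527.313
MSB = 913.033/2 = 456.5167; MSW = 527.313/23 = 22.9266
F = MSB/MSW = 19.9121
df = (2, 23)

test statistic = 19.912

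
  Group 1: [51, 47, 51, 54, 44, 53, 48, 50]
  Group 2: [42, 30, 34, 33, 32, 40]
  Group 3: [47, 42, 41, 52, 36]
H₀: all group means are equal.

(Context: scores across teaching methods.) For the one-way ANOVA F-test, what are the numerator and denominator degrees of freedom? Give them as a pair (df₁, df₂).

k = 3 groups, N = 19 total
df = (k−1, N−k) = (3−1, 19−3) = (2, 16)

degrees of freedom = [2, 16]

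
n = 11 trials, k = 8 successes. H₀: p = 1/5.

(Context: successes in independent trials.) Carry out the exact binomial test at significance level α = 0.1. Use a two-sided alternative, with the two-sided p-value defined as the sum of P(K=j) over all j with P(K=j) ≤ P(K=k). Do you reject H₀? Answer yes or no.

Exact binomial: n=11, k=8, p₀=1/5=0.2000
P(X=j) = C(n,j)·p₀^j·(1−p₀)^(n−j); p = Σ P(X=j) over j with P(X=j) ≤ P(X=8)
p-value (two-sided) = 0.00024
At α=0.1: p < α → reject H₀

reject H₀: yes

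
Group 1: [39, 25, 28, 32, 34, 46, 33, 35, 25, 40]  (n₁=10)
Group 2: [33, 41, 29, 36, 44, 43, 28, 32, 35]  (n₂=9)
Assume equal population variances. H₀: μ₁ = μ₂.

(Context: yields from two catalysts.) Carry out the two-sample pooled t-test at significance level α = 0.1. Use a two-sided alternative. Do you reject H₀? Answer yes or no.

x̄₁=33.700, s₁=6.734, n₁=10
x̄₂=35.667, s₂=5.874, n₂=9
s_p² = [9·6.734² + 8·5.874²]/17 = 40.2412
SE = √(s_p²·(1/10+1/9)) = 2.9147
t = (33.700−35.667)/2.9147 = -0.6747
df = 17
p-value (two-sided) = 0.50891
At α=0.1: p ≥ α → fail to reject H₀

reject H₀: no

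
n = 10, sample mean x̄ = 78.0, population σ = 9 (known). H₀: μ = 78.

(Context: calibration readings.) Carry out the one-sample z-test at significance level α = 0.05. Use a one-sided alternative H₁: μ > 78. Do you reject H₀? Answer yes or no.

reject H₀: no

SE = σ/√n = 9/√10 = 2.8460
z = (x̄−μ₀)/SE = (78.0−78)/2.8460 = 0.0000
p-value (one-sided, H₁ greater) = 0.50000
At α=0.05: p ≥ α → fail to reject H₀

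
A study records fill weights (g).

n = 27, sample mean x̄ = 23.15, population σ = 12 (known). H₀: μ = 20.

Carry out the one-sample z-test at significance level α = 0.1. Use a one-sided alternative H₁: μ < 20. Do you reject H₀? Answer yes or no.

SE = σ/√n = 12/√27 = 2.3094
z = (x̄−μ₀)/SE = (23.15−20)/2.3094 = 1.3640
p-value (one-sided, H₁ less) = 0.91371
At α=0.1: p ≥ α → fail to reject H₀

reject H₀: no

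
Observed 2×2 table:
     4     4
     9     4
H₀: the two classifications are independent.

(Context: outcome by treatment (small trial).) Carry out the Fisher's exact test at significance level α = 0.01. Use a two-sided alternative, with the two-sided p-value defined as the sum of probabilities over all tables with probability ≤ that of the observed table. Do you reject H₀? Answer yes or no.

reject H₀: no

Margins: r₁=8, r₂=13, c₁=13, c₂=8, n=21
p_obs = C(8,4)·C(13,9)/C(21,13); sum pmf over tables with pmf ≤ p_obs
p-value (two-sided) = 0.64582
At α=0.01: p ≥ α → fail to reject H₀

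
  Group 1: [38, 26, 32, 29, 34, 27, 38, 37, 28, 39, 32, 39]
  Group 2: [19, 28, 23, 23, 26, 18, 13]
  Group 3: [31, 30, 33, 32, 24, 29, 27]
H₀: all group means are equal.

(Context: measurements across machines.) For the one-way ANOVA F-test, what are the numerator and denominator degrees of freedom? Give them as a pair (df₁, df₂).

degrees of freedom = [2, 23]

k = 3 groups, N = 26 total
df = (k−1, N−k) = (3−1, 26−3) = (2, 23)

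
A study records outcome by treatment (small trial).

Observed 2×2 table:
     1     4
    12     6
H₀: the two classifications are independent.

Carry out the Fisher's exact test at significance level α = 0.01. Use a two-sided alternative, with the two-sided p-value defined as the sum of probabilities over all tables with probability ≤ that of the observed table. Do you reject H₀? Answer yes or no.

Margins: r₁=5, r₂=18, c₁=13, c₂=10, n=23
p_obs = C(5,1)·C(18,12)/C(23,13); sum pmf over tables with pmf ≤ p_obs
p-value (two-sided) = 0.12687
At α=0.01: p ≥ α → fail to reject H₀

reject H₀: no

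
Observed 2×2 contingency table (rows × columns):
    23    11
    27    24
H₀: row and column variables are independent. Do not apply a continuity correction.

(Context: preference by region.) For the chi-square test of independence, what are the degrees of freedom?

degrees of freedom = 1

df = (r−1)(c−1) = (2−1)·(2−1) = 1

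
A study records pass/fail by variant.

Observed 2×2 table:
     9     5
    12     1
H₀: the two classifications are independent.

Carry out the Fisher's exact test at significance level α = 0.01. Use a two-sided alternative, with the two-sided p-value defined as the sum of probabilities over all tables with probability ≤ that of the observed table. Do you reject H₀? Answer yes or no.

reject H₀: no

Margins: r₁=14, r₂=13, c₁=21, c₂=6, n=27
p_obs = C(14,9)·C(13,12)/C(27,21); sum pmf over tables with pmf ≤ p_obs
p-value (two-sided) = 0.16473
At α=0.01: p ≥ α → fail to reject H₀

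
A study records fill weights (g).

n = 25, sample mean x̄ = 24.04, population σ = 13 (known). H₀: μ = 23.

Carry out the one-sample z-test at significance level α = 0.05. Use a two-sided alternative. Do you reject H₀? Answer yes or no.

reject H₀: no

SE = σ/√n = 13/√25 = 2.6000
z = (x̄−μ₀)/SE = (24.04−23)/2.6000 = 0.4000
p-value (two-sided) = 0.68916
At α=0.05: p ≥ α → fail to reject H₀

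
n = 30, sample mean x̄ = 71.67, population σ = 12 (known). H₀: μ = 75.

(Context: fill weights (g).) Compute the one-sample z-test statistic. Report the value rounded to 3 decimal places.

SE = σ/√n = 12/√30 = 2.1909
z = (x̄−μ₀)/SE = (71.67−75)/2.1909 = -1.5199

test statistic = -1.520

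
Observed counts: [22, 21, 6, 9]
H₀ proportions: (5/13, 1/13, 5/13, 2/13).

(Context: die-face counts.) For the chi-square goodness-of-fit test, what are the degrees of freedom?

degrees of freedom = 3

df = k − 1 = 4 − 1 = 3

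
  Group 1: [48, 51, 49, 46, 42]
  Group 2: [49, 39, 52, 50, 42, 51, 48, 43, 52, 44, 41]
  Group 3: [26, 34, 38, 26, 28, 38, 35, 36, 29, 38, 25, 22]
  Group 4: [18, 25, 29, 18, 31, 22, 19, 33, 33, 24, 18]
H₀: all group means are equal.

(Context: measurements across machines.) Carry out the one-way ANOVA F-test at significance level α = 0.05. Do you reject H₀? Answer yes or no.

Group means [47.20, 46.45, 31.25, 24.55], grand mean 35.692
SSB = Σnᵢ(x̄ᵢ−x̄)² = 3539.803; SSW = ΣΣ(x−x̄ᵢ)² = 1020.505
MSB = 3539.803/3 = 1179.9344; MSW = 1020.505/35 = 29.1573
F = MSB/MSW = 40.4679
df = (3, 35)
p-value (upper-tail) = 0.00000
At α=0.05: p < α → reject H₀

reject H₀: yes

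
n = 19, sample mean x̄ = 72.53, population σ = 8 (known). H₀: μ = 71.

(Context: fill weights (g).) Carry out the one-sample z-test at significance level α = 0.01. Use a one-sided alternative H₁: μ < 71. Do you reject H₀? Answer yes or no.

SE = σ/√n = 8/√19 = 1.8353
z = (x̄−μ₀)/SE = (72.53−71)/1.8353 = 0.8336
p-value (one-sided, H₁ less) = 0.79776
At α=0.01: p ≥ α → fail to reject H₀

reject H₀: no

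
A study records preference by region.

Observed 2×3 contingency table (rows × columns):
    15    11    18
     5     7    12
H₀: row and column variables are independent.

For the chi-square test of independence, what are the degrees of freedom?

degrees of freedom = 2

df = (r−1)(c−1) = (2−1)·(3−1) = 2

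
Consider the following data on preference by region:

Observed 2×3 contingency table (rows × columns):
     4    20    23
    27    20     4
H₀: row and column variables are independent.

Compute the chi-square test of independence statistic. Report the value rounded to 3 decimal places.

test statistic = 30.322

Row totals [47, 51], col totals [31, 40, 27], n=98
χ² = (4−14.87)²/14.87 + (20−19.18)²/19.18 + (23−12.95)²/12.95 + (27−16.13)²/16.13 + (20−20.82)²/20.82 + (4−14.05)²/14.05 = 30.3221
df = 2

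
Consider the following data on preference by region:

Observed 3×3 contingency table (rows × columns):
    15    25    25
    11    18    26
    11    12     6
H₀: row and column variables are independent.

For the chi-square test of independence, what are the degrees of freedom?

df = (r−1)(c−1) = (3−1)·(3−1) = 4

degrees of freedom = 4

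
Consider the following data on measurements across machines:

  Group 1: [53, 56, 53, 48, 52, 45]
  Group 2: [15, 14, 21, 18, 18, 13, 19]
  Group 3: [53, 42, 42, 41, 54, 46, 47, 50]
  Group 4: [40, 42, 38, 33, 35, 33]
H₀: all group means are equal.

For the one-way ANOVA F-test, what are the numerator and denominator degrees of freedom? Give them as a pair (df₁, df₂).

degrees of freedom = [3, 23]

k = 4 groups, N = 27 total
df = (k−1, N−k) = (4−1, 27−4) = (3, 23)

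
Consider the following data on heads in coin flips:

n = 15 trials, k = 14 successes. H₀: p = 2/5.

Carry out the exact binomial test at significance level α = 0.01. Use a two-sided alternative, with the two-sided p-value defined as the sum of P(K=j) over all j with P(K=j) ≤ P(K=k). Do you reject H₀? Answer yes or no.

reject H₀: yes

Exact binomial: n=15, k=14, p₀=2/5=0.4000
P(X=j) = C(n,j)·p₀^j·(1−p₀)^(n−j); p = Σ P(X=j) over j with P(X=j) ≤ P(X=14)
p-value (two-sided) = 0.00003
At α=0.01: p < α → reject H₀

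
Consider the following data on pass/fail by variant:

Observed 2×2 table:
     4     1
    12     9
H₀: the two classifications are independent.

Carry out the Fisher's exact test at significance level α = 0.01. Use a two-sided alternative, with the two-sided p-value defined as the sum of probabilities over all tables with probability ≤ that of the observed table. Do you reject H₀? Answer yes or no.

reject H₀: no

Margins: r₁=5, r₂=21, c₁=16, c₂=10, n=26
p_obs = C(5,4)·C(21,12)/C(26,16); sum pmf over tables with pmf ≤ p_obs
p-value (two-sided) = 0.61690
At α=0.01: p ≥ α → fail to reject H₀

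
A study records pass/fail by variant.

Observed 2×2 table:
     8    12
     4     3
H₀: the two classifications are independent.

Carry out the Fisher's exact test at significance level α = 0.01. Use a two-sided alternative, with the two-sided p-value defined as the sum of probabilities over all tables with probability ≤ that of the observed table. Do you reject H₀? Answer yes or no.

Margins: r₁=20, r₂=7, c₁=12, c₂=15, n=27
p_obs = C(20,8)·C(7,4)/C(27,12); sum pmf over tables with pmf ≤ p_obs
p-value (two-sided) = 0.66184
At α=0.01: p ≥ α → fail to reject H₀

reject H₀: no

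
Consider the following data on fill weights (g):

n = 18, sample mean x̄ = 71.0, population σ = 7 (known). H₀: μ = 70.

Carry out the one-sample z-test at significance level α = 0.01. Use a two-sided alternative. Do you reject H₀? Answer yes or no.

reject H₀: no

SE = σ/√n = 7/√18 = 1.6499
z = (x̄−μ₀)/SE = (71.0−70)/1.6499 = 0.6061
p-value (two-sided) = 0.54445
At α=0.01: p ≥ α → fail to reject H₀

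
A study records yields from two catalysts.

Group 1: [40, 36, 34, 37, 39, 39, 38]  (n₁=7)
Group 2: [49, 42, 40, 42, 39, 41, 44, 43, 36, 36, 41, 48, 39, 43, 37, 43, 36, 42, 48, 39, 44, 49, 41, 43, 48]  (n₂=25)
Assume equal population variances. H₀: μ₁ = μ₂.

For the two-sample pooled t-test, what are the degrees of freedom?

df = n₁ + n₂ − 2 = 7 + 25 − 2 = 30

degrees of freedom = 30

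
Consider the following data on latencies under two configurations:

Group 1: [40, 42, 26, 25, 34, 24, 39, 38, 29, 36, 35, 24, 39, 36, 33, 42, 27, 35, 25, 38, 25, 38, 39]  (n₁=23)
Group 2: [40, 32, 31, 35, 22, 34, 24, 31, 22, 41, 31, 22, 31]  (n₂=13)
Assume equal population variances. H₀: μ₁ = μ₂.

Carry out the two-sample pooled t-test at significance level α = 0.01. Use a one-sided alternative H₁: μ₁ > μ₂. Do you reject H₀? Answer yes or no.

reject H₀: no

x̄₁=33.435, s₁=6.294, n₁=23
x̄₂=30.462, s₂=6.424, n₂=13
s_p² = [22·6.294² + 12·6.424²]/34 = 40.2024
SE = √(s_p²·(1/23+1/13)) = 2.2001
t = (33.435−30.462)/2.2001 = 1.3514
df = 34
p-value (one-sided, H₁ greater) = 0.09274
At α=0.01: p ≥ α → fail to reject H₀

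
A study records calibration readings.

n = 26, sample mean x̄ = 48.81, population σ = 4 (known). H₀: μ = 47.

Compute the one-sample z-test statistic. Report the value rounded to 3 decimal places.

test statistic = 2.307

SE = σ/√n = 4/√26 = 0.7845
z = (x̄−μ₀)/SE = (48.81−47)/0.7845 = 2.3073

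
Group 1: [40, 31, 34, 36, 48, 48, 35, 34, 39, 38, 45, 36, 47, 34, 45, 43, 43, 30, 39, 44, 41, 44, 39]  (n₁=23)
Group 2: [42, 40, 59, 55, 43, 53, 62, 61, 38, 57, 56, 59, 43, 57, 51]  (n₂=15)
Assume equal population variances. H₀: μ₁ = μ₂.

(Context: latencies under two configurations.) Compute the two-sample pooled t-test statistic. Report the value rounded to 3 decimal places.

test statistic = -5.465

x̄₁=39.696, s₁=5.346, n₁=23
x̄₂=51.733, s₂=8.268, n₂=15
s_p² = [22·5.346² + 14·8.268²]/36 = 44.0501
SE = √(s_p²·(1/23+1/15)) = 2.2027
t = (39.696−51.733)/2.2027 = -5.4650
df = 36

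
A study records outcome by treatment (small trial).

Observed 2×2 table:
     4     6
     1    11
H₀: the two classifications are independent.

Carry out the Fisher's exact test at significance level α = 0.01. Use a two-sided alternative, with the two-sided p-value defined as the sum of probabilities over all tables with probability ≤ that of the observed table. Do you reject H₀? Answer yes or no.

Margins: r₁=10, r₂=12, c₁=5, c₂=17, n=22
p_obs = C(10,4)·C(12,1)/C(22,5); sum pmf over tables with pmf ≤ p_obs
p-value (two-sided) = 0.13534
At α=0.01: p ≥ α → fail to reject H₀

reject H₀: no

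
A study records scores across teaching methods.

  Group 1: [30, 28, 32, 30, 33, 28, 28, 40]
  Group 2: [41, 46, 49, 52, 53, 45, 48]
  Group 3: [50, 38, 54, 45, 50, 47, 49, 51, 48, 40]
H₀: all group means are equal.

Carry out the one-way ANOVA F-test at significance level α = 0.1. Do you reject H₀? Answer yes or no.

reject H₀: yes

Group means [31.12, 47.71, 47.20], grand mean 42.200
SSB = Σnᵢ(x̄ᵢ−x̄)² = 1444.096; SSW = ΣΣ(x−x̄ᵢ)² = 439.904
MSB = 1444.096/2 = 722.0482; MSW = 439.904/22 = 19.9956
F = MSB/MSW = 36.1103
df = (2, 22)
p-value (upper-tail) = 0.00000
At α=0.1: p < α → reject H₀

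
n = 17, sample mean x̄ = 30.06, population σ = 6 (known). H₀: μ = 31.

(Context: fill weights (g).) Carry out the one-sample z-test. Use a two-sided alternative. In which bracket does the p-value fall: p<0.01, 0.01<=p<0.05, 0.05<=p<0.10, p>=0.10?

SE = σ/√n = 6/√17 = 1.4552
z = (x̄−μ₀)/SE = (30.06−31)/1.4552 = -0.6460
p-value (two-sided) = 0.51831
→ bracket: p>=0.10

p-value bracket: p>=0.10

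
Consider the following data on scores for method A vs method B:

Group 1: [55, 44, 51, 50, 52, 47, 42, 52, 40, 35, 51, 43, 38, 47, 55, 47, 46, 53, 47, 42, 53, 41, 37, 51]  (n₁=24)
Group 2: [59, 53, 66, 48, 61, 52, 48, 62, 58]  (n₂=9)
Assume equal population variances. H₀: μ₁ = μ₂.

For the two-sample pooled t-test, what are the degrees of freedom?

df = n₁ + n₂ − 2 = 24 + 9 − 2 = 31

degrees of freedom = 31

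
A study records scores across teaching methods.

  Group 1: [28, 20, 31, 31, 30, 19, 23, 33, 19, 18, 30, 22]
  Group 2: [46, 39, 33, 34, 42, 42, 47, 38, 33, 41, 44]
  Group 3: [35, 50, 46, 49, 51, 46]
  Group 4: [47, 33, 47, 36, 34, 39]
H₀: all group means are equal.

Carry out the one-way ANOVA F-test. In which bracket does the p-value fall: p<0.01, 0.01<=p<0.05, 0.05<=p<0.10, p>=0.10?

Group means [25.33, 39.91, 46.17, 39.33], grand mean 35.886
SSB = Σnᵢ(x̄ᵢ−x̄)² = 2219.800; SSW = ΣΣ(x−x̄ᵢ)² = 969.742
MSB = 2219.800/3 = 739.9335; MSW = 969.742/31 = 31.2820
F = MSB/MSW = 23.6536
df = (3, 31)
p-value (upper-tail) = 0.00000
→ bracket: p<0.01

p-value bracket: p<0.01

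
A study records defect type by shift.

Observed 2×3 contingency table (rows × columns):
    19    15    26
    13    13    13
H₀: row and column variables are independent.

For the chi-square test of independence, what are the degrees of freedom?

degrees of freedom = 2

df = (r−1)(c−1) = (2−1)·(3−1) = 2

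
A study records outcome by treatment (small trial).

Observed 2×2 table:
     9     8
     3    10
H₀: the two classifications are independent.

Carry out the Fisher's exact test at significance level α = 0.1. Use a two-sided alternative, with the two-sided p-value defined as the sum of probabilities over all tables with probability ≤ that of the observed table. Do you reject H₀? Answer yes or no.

reject H₀: no

Margins: r₁=17, r₂=13, c₁=12, c₂=18, n=30
p_obs = C(17,9)·C(13,3)/C(30,12); sum pmf over tables with pmf ≤ p_obs
p-value (two-sided) = 0.14135
At α=0.1: p ≥ α → fail to reject H₀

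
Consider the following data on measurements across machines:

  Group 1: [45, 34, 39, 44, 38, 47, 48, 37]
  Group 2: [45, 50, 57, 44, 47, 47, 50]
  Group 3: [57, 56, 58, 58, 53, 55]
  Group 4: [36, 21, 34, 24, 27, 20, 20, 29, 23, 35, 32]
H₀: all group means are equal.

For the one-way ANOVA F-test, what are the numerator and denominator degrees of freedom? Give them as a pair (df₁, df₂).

degrees of freedom = [3, 28]

k = 4 groups, N = 32 total
df = (k−1, N−k) = (4−1, 32−4) = (3, 28)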